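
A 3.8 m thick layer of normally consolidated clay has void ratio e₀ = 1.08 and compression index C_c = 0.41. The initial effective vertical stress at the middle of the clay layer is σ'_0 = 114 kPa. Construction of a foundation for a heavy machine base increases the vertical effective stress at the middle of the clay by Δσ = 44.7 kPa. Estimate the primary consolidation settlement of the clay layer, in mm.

Final effective stress: σ'_f = σ'_0 + Δσ = 114 + 44.7 = 158.7 kPa.
Normally consolidated clay, so the full stress increment lies on the virgin compression line:
S_c = C_c·H/(1+e₀)·log₁₀(σ'_f/σ'_0) = 0.41×3.8/(1+1.08)×log₁₀(158.7/114)
    = 0.74904 × 0.14367 = 0.1076 m

S_c ≈ 108 mm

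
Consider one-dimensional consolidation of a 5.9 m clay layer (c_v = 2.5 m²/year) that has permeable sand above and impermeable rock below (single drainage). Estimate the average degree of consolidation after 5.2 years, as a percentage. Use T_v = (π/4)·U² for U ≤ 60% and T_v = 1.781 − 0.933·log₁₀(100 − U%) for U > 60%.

Drainage path length: H_d = H = 5.9 m (single drainage).
T_v = c_v·t/H_d² = 2.5×5.2/5.9² = 0.37346.
T_v = 0.37346 corresponds to the U > 60% branch:
U = 1 − 10^((1.781 − T_v)/0.933)/100 = 0.6774

U ≈ 67.7 %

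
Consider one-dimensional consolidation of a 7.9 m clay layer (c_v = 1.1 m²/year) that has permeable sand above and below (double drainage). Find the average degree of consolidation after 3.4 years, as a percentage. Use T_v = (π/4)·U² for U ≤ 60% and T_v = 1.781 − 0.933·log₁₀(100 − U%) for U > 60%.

Drainage path length: H_d = H/2 = 3.95 m (double drainage).
T_v = c_v·t/H_d² = 1.1×3.4/3.95² = 0.23971.
T_v = 0.23971 corresponds to the U ≤ 60% branch:
U = √(4T_v/π) = 0.5525

U ≈ 55.2 %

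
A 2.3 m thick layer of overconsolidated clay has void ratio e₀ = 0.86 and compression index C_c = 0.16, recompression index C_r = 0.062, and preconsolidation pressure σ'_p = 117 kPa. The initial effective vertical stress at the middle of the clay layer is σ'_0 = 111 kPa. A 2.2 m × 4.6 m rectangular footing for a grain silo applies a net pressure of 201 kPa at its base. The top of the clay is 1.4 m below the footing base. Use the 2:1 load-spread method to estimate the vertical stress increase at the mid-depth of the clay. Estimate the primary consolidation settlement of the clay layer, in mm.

S_c ≈ 34.3 mm

Mid-depth of clay below the footing base: z = 1.4 + 2.3/2 = 2.55 m.
Stress increase at mid-clay by the 2:1 spreading method:
Δσ = qBL/((B+z)(L+z)) = 201×2.2×4.6/((2.2+2.55)(4.6+2.55)) = 59.893 kPa
Final effective stress: σ'_f = 111 + 59.893 = 170.89 kPa.
σ'_f = 170.89 > σ'_p = 117 kPa, so the stress path crosses the preconsolidation pressure — recompression up to σ'_p, then virgin compression beyond:
S_c = H/(1+e₀)·[C_r·log₁₀(σ'_p/σ'_0) + C_c·log₁₀(σ'_f/σ'_p)]
    = 2.3/1.86 × [0.062×log₁₀(117/111) + 0.16×log₁₀(170.89/117)]
    = 1.2366 × [0.0014175 + 0.026325] = 0.03431 m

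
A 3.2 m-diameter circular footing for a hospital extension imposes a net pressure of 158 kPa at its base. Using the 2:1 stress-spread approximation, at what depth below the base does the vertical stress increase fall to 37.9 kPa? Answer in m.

z ≈ 3.33 m

2:1 spreading — at depth z the loaded area has grown by z in each plan dimension:
qD²/(D+z)² = Δσ_z ⇒ z = D(√(q/Δσ_z) − 1) = 3.2×(√(158/37.9) − 1) = 3.334 m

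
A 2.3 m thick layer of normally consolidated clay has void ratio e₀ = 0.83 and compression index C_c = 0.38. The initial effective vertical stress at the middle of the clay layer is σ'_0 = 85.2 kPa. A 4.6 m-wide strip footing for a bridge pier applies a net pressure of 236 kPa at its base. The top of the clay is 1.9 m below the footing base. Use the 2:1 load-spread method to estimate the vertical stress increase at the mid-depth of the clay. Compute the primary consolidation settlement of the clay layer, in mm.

S_c ≈ 203 mm

Mid-depth of clay below the footing base: z = 1.9 + 2.3/2 = 3.05 m.
Stress increase at mid-clay by the 2:1 spreading method:
Δσ = qB/(B+z) = 236×4.6/(4.6+3.05) = 141.91 kPa
Final effective stress: σ'_f = σ'_0 + Δσ = 85.2 + 141.91 = 227.11 kPa.
Normally consolidated clay, so the full stress increment lies on the virgin compression line:
S_c = C_c·H/(1+e₀)·log₁₀(σ'_f/σ'_0) = 0.38×2.3/(1+0.83)×log₁₀(227.11/85.2)
    = 0.4776 × 0.4258 = 0.2034 m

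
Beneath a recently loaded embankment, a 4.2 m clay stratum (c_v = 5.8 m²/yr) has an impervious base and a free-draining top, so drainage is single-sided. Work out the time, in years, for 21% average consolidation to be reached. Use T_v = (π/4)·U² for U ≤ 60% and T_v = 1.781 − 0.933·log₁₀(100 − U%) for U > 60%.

Drainage path length: H_d = H = 4.2 m (single drainage).
U ≤ 60%: T_v = (π/4)·U² = (π/4)×0.21² = 0.034636.
t = T_v·H_d²/c_v = 0.034636×4.2²/5.8 = 0.1053 years.

t ≈ 0.105 years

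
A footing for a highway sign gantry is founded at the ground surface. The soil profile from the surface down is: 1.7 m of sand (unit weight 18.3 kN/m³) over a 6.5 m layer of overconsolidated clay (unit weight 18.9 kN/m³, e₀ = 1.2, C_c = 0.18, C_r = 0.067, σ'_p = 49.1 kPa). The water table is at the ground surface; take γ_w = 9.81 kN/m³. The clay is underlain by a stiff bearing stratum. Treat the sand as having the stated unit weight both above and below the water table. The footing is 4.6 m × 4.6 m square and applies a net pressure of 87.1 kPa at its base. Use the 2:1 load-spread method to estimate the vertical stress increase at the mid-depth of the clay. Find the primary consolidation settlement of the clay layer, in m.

S_c ≈ 0.0713 m

Mid-depth of clay below the ground surface: z = 1.7 + 6.5/2 = 4.95 m.
Total vertical stress at mid-clay: σ_v = 18.3×1.7 + 18.9×3.25 = 92.535 kPa.
Pore pressure: u = 9.81×(4.95 − 0) = 48.56 kPa.
Initial effective stress: σ'_0 = σ_v − u = 92.535 − 48.56 = 43.975 kPa.
Stress increase at mid-clay by the 2:1 spreading method:
Δσ = qBL/((B+z)(L+z)) = 87.1×4.6×4.6/((4.6+4.95)(4.6+4.95)) = 20.208 kPa
Final effective stress: σ'_f = 43.975 + 20.208 = 64.183 kPa.
σ'_f = 64.183 > σ'_p = 49.1 kPa, so the stress path crosses the preconsolidation pressure — recompression up to σ'_p, then virgin compression beyond:
S_c = H/(1+e₀)·[C_r·log₁₀(σ'_p/σ'_0) + C_c·log₁₀(σ'_f/σ'_p)]
    = 6.5/2.2 × [0.067×log₁₀(49.1/43.975) + 0.18×log₁₀(64.183/49.1)]
    = 2.9545 × [0.0032077 + 0.020941] = 0.07135 m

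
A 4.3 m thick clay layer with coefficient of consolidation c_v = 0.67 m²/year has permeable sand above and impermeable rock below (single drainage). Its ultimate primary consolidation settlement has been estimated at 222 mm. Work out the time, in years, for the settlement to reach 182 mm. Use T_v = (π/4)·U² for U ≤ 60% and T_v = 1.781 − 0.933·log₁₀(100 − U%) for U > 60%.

Drainage path length: H_d = H = 4.3 m (single drainage).
U = S(t)/S_ult = 182/222 = 0.8198.
U > 60%: T_v = 1.781 − 0.933·log₁₀(100 − 81.982) = 0.60943.
t = T_v·H_d²/c_v = 0.60943×4.3²/0.67 = 16.82 years.

t ≈ 16.8 years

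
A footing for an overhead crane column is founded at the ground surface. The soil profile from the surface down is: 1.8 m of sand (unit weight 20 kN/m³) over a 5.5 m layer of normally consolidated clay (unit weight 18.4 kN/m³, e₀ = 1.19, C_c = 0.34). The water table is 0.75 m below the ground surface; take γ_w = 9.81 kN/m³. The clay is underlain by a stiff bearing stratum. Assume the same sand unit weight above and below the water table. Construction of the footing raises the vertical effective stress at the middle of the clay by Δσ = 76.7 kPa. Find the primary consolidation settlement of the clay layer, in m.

S_c ≈ 0.348 m

Mid-depth of clay below the ground surface: z = 1.8 + 5.5/2 = 4.55 m.
Total vertical stress at mid-clay: σ_v = 20×1.8 + 18.4×2.75 = 86.6 kPa.
Pore pressure: u = 9.81×(4.55 − 0.75) = 37.278 kPa.
Initial effective stress: σ'_0 = σ_v − u = 86.6 − 37.278 = 49.322 kPa.
Final effective stress: σ'_f = σ'_0 + Δσ = 49.322 + 76.7 = 126.02 kPa.
Normally consolidated clay, so the full stress increment lies on the virgin compression line:
S_c = C_c·H/(1+e₀)·log₁₀(σ'_f/σ'_0) = 0.34×5.5/(1+1.19)×log₁₀(126.02/49.322)
    = 0.85388 × 0.4074 = 0.3479 m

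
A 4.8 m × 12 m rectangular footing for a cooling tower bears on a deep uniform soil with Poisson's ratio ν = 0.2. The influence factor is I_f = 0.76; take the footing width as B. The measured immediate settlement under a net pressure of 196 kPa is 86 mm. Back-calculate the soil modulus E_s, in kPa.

S_e = q·B·(1−ν²)/E_s · I_f  ⇒  E_s = q·B·(1−ν²)·I_f / S_e.
E_s = 196 × 4.8 × 0.96 × 0.76 / 0.086 = 7981 kPa

E_s ≈ 7980 kPa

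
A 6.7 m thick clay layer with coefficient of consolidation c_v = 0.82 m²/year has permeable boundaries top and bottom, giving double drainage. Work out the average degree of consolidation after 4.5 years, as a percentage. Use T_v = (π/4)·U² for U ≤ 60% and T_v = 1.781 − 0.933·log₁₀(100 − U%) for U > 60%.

U ≈ 64 %

Drainage path length: H_d = H/2 = 3.35 m (double drainage).
T_v = c_v·t/H_d² = 0.82×4.5/3.35² = 0.3288.
T_v = 0.3288 corresponds to the U > 60% branch:
U = 1 − 10^((1.781 − T_v)/0.933)/100 = 0.6398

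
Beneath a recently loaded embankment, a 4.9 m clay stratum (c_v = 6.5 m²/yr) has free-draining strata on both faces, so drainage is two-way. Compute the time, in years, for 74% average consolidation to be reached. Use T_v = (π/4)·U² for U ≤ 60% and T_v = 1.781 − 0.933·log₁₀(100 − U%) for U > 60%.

Drainage path length: H_d = H/2 = 2.45 m (double drainage).
U > 60%: T_v = 1.781 − 0.933·log₁₀(100 − 74) = 0.46083.
t = T_v·H_d²/c_v = 0.46083×2.45²/6.5 = 0.4256 years.

t ≈ 0.426 years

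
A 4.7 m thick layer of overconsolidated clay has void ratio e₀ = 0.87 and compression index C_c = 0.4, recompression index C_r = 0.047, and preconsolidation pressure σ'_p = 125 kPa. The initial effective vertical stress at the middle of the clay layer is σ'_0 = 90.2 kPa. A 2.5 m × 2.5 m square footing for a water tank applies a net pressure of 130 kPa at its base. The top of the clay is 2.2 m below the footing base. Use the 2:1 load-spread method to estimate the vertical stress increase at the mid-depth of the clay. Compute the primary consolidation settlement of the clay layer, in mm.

Mid-depth of clay below the footing base: z = 2.2 + 4.7/2 = 4.55 m.
Stress increase at mid-clay by the 2:1 spreading method:
Δσ = qBL/((B+z)(L+z)) = 130×2.5×2.5/((2.5+4.55)(2.5+4.55)) = 16.347 kPa
Final effective stress: σ'_f = 90.2 + 16.347 = 106.55 kPa.
σ'_f = 106.55 ≤ σ'_p = 125 kPa, so the clay remains overconsolidated and only the recompression index applies:
S_c = C_r·H/(1+e₀)·log₁₀(σ'_f/σ'_0) = 0.047×4.7/1.87×log₁₀(106.55/90.2)
    = 0.11813 × 0.072347 = 0.008546 m

S_c ≈ 8.55 mm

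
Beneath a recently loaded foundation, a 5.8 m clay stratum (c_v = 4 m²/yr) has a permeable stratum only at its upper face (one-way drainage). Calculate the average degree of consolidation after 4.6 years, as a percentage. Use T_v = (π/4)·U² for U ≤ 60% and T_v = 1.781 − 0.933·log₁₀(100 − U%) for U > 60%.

Drainage path length: H_d = H = 5.8 m (single drainage).
T_v = c_v·t/H_d² = 4×4.6/5.8² = 0.54697.
T_v = 0.54697 corresponds to the U > 60% branch:
U = 1 − 10^((1.781 − T_v)/0.933)/100 = 0.7898

U ≈ 79 %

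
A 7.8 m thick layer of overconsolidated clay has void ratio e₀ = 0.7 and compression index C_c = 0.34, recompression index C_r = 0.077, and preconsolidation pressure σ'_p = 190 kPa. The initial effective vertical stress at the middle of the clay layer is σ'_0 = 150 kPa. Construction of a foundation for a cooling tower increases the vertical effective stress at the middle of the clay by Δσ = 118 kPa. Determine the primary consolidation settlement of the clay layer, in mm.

S_c ≈ 269 mm

Final effective stress: σ'_f = 150 + 118 = 268 kPa.
σ'_f = 268 > σ'_p = 190 kPa, so the stress path crosses the preconsolidation pressure — recompression up to σ'_p, then virgin compression beyond:
S_c = H/(1+e₀)·[C_r·log₁₀(σ'_p/σ'_0) + C_c·log₁₀(σ'_f/σ'_p)]
    = 7.8/1.7 × [0.077×log₁₀(190/150) + 0.34×log₁₀(268/190)]
    = 4.5882 × [0.007905 + 0.05079] = 0.2693 m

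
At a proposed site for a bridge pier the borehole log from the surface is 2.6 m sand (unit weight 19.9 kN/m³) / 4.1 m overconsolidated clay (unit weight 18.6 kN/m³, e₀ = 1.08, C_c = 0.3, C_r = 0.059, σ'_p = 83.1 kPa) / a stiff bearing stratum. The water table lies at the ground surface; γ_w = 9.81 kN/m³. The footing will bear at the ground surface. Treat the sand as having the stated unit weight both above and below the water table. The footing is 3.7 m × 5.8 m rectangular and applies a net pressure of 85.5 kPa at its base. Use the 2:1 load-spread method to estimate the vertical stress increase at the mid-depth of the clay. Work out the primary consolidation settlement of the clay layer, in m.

Mid-depth of clay below the ground surface: z = 2.6 + 4.1/2 = 4.65 m.
Total vertical stress at mid-clay: σ_v = 19.9×2.6 + 18.6×2.05 = 89.87 kPa.
Pore pressure: u = 9.81×(4.65 − 0) = 45.617 kPa.
Initial effective stress: σ'_0 = σ_v − u = 89.87 − 45.617 = 44.253 kPa.
Stress increase at mid-clay by the 2:1 spreading method:
Δσ = qBL/((B+z)(L+z)) = 85.5×3.7×5.8/((3.7+4.65)(5.8+4.65)) = 21.028 kPa
Final effective stress: σ'_f = 44.253 + 21.028 = 65.281 kPa.
σ'_f = 65.281 ≤ σ'_p = 83.1 kPa, so the clay remains overconsolidated and only the recompression index applies:
S_c = C_r·H/(1+e₀)·log₁₀(σ'_f/σ'_0) = 0.059×4.1/2.08×log₁₀(65.281/44.253)
    = 0.1163 × 0.16884 = 0.01964 m

S_c ≈ 0.0196 m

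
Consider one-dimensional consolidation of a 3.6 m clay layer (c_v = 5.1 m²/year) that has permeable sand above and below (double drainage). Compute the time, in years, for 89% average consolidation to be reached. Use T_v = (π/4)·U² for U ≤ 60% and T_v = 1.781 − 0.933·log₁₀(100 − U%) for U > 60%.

t ≈ 0.514 years

Drainage path length: H_d = H/2 = 1.8 m (double drainage).
U > 60%: T_v = 1.781 − 0.933·log₁₀(100 − 89) = 0.80938.
t = T_v·H_d²/c_v = 0.80938×1.8²/5.1 = 0.5142 years.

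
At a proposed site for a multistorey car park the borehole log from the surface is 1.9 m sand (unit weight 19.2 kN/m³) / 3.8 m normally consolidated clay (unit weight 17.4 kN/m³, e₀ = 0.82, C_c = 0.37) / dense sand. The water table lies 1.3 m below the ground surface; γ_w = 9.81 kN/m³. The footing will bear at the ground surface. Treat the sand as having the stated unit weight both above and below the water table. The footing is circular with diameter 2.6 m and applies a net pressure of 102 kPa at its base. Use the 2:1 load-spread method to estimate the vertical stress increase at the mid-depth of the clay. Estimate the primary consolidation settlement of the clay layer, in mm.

Mid-depth of clay below the ground surface: z = 1.9 + 3.8/2 = 3.8 m.
Total vertical stress at mid-clay: σ_v = 19.2×1.9 + 17.4×1.9 = 69.54 kPa.
Pore pressure: u = 9.81×(3.8 − 1.3) = 24.525 kPa.
Initial effective stress: σ'_0 = σ_v − u = 69.54 − 24.525 = 45.015 kPa.
Stress increase at mid-clay by the 2:1 spreading method:
Δσ ≈ qD²/(D+z)² = 102×2.6²/(2.6+3.8)² = 16.834 kPa
Final effective stress: σ'_f = σ'_0 + Δσ = 45.015 + 16.834 = 61.849 kPa.
Normally consolidated clay, so the full stress increment lies on the virgin compression line:
S_c = C_c·H/(1+e₀)·log₁₀(σ'_f/σ'_0) = 0.37×3.8/(1+0.82)×log₁₀(61.849/45.015)
    = 0.77253 × 0.13798 = 0.1066 m

S_c ≈ 107 mm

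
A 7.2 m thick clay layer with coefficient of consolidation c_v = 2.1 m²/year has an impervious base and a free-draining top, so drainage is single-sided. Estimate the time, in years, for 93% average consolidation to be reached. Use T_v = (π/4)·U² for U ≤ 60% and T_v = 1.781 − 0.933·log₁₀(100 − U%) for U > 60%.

Drainage path length: H_d = H = 7.2 m (single drainage).
U > 60%: T_v = 1.781 − 0.933·log₁₀(100 − 93) = 0.99252.
t = T_v·H_d²/c_v = 0.99252×7.2²/2.1 = 24.5 years.

t ≈ 24.5 years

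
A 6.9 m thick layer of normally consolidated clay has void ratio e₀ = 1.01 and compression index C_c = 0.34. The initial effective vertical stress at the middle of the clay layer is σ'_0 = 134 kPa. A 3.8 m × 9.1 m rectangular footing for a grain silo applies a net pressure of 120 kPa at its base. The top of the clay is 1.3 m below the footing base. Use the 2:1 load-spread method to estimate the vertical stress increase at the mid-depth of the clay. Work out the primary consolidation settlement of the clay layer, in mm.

Mid-depth of clay below the footing base: z = 1.3 + 6.9/2 = 4.75 m.
Stress increase at mid-clay by the 2:1 spreading method:
Δσ = qBL/((B+z)(L+z)) = 120×3.8×9.1/((3.8+4.75)(9.1+4.75)) = 35.042 kPa
Final effective stress: σ'_f = σ'_0 + Δσ = 134 + 35.042 = 169.04 kPa.
Normally consolidated clay, so the full stress increment lies on the virgin compression line:
S_c = C_c·H/(1+e₀)·log₁₀(σ'_f/σ'_0) = 0.34×6.9/(1+1.01)×log₁₀(169.04/134)
    = 1.1672 × 0.10088 = 0.1177 m

S_c ≈ 118 mm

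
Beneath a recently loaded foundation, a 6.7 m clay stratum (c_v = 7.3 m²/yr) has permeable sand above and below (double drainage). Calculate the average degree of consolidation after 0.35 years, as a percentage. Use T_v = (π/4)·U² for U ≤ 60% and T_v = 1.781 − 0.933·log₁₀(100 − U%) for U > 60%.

U ≈ 53.8 %

Drainage path length: H_d = H/2 = 3.35 m (double drainage).
T_v = c_v·t/H_d² = 7.3×0.35/3.35² = 0.22767.
T_v = 0.22767 corresponds to the U ≤ 60% branch:
U = √(4T_v/π) = 0.5384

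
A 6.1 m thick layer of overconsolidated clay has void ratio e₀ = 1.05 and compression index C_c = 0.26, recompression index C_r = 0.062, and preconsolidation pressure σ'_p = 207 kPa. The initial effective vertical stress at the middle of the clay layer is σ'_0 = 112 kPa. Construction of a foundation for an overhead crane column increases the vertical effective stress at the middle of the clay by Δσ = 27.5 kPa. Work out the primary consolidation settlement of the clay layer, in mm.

Final effective stress: σ'_f = 112 + 27.5 = 139.5 kPa.
σ'_f = 139.5 ≤ σ'_p = 207 kPa, so the clay remains overconsolidated and only the recompression index applies:
S_c = C_r·H/(1+e₀)·log₁₀(σ'_f/σ'_0) = 0.062×6.1/2.05×log₁₀(139.5/112)
    = 0.18449 × 0.095356 = 0.01759 m

S_c ≈ 17.6 mm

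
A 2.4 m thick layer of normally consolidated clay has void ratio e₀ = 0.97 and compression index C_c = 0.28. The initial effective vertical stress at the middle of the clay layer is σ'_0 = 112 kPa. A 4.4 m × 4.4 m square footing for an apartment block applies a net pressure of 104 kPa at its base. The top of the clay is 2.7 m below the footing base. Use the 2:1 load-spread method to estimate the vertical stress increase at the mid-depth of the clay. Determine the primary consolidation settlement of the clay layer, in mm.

S_c ≈ 34.4 mm

Mid-depth of clay below the footing base: z = 2.7 + 2.4/2 = 3.9 m.
Stress increase at mid-clay by the 2:1 spreading method:
Δσ = qBL/((B+z)(L+z)) = 104×4.4×4.4/((4.4+3.9)(4.4+3.9)) = 29.227 kPa
Final effective stress: σ'_f = σ'_0 + Δσ = 112 + 29.227 = 141.23 kPa.
Normally consolidated clay, so the full stress increment lies on the virgin compression line:
S_c = C_c·H/(1+e₀)·log₁₀(σ'_f/σ'_0) = 0.28×2.4/(1+0.97)×log₁₀(141.23/112)
    = 0.34112 × 0.10071 = 0.03435 m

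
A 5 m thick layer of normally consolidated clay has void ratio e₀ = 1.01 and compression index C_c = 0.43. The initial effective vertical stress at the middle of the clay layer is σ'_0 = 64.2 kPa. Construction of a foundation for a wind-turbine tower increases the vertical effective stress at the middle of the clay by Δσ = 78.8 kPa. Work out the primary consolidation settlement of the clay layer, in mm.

Final effective stress: σ'_f = σ'_0 + Δσ = 64.2 + 78.8 = 143 kPa.
Normally consolidated clay, so the full stress increment lies on the virgin compression line:
S_c = C_c·H/(1+e₀)·log₁₀(σ'_f/σ'_0) = 0.43×5/(1+1.01)×log₁₀(143/64.2)
    = 1.0697 × 0.3478 = 0.372 m

S_c ≈ 372 mm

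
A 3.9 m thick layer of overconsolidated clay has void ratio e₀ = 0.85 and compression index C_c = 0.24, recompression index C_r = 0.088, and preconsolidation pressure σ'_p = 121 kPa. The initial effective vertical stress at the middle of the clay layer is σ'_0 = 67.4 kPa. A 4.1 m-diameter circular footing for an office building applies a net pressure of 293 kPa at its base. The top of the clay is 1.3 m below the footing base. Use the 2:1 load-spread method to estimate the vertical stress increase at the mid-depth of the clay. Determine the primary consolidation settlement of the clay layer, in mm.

Mid-depth of clay below the footing base: z = 1.3 + 3.9/2 = 3.25 m.
Stress increase at mid-clay by the 2:1 spreading method:
Δσ ≈ qD²/(D+z)² = 293×4.1²/(4.1+3.25)² = 91.172 kPa
Final effective stress: σ'_f = 67.4 + 91.172 = 158.57 kPa.
σ'_f = 158.57 > σ'_p = 121 kPa, so the stress path crosses the preconsolidation pressure — recompression up to σ'_p, then virgin compression beyond:
S_c = H/(1+e₀)·[C_r·log₁₀(σ'_p/σ'_0) + C_c·log₁₀(σ'_f/σ'_p)]
    = 3.9/1.85 × [0.088×log₁₀(121/67.4) + 0.24×log₁₀(158.57/121)]
    = 2.1081 × [0.022363 + 0.028185] = 0.1066 m

S_c ≈ 107 mm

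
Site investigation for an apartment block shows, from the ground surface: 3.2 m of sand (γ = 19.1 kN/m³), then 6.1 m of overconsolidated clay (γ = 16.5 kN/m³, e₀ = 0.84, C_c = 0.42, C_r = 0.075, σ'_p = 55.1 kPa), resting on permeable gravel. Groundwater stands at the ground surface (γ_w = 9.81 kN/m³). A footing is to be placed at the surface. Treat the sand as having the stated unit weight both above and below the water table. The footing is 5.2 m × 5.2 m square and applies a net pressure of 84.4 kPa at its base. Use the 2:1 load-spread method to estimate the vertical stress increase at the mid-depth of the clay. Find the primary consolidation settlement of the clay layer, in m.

S_c ≈ 0.133 m

Mid-depth of clay below the ground surface: z = 3.2 + 6.1/2 = 6.25 m.
Total vertical stress at mid-clay: σ_v = 19.1×3.2 + 16.5×3.05 = 111.44 kPa.
Pore pressure: u = 9.81×(6.25 − 0) = 61.312 kPa.
Initial effective stress: σ'_0 = σ_v − u = 111.44 − 61.312 = 50.128 kPa.
Stress increase at mid-clay by the 2:1 spreading method:
Δσ = qBL/((B+z)(L+z)) = 84.4×5.2×5.2/((5.2+6.25)(5.2+6.25)) = 17.408 kPa
Final effective stress: σ'_f = 50.128 + 17.408 = 67.536 kPa.
σ'_f = 67.536 > σ'_p = 55.1 kPa, so the stress path crosses the preconsolidation pressure — recompression up to σ'_p, then virgin compression beyond:
S_c = H/(1+e₀)·[C_r·log₁₀(σ'_p/σ'_0) + C_c·log₁₀(σ'_f/σ'_p)]
    = 6.1/1.84 × [0.075×log₁₀(55.1/50.128) + 0.42×log₁₀(67.536/55.1)]
    = 3.3152 × [0.0030803 + 0.037121] = 0.1333 m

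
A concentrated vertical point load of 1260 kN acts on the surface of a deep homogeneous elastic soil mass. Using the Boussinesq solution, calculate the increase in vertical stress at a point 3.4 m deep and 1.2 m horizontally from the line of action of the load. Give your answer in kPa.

Δσ_z ≈ 38.8 kPa

Boussinesq vertical stress below a point load on an elastic half-space:
Δσ_z = 3P/(2πz²) · [1 + (r/z)²]^(−5/2)
r/z = 1.2/3.4 = 0.35294; [1+(r/z)²]^(−5/2) = 0.74565.
Δσ_z = 3×1260/(2π×3.4²) × 0.74565 = 52.042 × 0.74565 = 38.81 kPa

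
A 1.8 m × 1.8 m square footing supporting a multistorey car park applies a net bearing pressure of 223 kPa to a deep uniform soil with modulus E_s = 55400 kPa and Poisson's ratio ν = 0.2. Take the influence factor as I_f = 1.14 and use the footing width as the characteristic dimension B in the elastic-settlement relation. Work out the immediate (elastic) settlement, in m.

Immediate (elastic) settlement: S_e = q·B·(1−ν²)/E_s · I_f.
S_e = 223 × 1.8 × (1 − 0.2²) / 55400 × 1.14
    = 223 × 1.8 × 0.96 / 55400 × 1.14
    = 0.007929 m

S_e ≈ 0.00793 m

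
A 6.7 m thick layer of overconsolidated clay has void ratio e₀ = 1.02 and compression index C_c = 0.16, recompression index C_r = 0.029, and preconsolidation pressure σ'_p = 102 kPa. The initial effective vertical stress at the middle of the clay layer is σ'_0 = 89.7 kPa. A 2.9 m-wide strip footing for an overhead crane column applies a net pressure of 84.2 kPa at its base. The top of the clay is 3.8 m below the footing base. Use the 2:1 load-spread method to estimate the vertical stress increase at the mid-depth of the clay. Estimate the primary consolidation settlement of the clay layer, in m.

S_c ≈ 0.031 m

Mid-depth of clay below the footing base: z = 3.8 + 6.7/2 = 7.15 m.
Stress increase at mid-clay by the 2:1 spreading method:
Δσ = qB/(B+z) = 84.2×2.9/(2.9+7.15) = 24.297 kPa
Final effective stress: σ'_f = 89.7 + 24.297 = 114 kPa.
σ'_f = 114 > σ'_p = 102 kPa, so the stress path crosses the preconsolidation pressure — recompression up to σ'_p, then virgin compression beyond:
S_c = H/(1+e₀)·[C_r·log₁₀(σ'_p/σ'_0) + C_c·log₁₀(σ'_f/σ'_p)]
    = 6.7/2.02 × [0.029×log₁₀(102/89.7) + 0.16×log₁₀(114/102)]
    = 3.3168 × [0.0016184 + 0.0077287] = 0.031 m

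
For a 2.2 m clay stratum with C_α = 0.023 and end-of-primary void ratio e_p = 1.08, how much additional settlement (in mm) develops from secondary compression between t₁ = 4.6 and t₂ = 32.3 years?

S_s ≈ 20.6 mm

Secondary compression: S_s = C_α·H/(1+e_p)·log₁₀(t₂/t₁)
S_s = 0.023×2.2/(1+1.08)×log₁₀(32.3/4.6)
    = 0.02433 × 0.8464 = 0.02059 m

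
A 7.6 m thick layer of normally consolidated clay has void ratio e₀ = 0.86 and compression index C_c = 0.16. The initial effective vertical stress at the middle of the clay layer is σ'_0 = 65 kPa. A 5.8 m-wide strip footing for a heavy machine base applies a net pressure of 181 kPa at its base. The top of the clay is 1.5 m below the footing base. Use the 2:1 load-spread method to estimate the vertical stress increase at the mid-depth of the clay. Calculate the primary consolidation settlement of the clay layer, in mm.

Mid-depth of clay below the footing base: z = 1.5 + 7.6/2 = 5.3 m.
Stress increase at mid-clay by the 2:1 spreading method:
Δσ = qB/(B+z) = 181×5.8/(5.8+5.3) = 94.577 kPa
Final effective stress: σ'_f = σ'_0 + Δσ = 65 + 94.577 = 159.58 kPa.
Normally consolidated clay, so the full stress increment lies on the virgin compression line:
S_c = C_c·H/(1+e₀)·log₁₀(σ'_f/σ'_0) = 0.16×7.6/(1+0.86)×log₁₀(159.58/65)
    = 0.65376 × 0.39007 = 0.255 m

S_c ≈ 255 mm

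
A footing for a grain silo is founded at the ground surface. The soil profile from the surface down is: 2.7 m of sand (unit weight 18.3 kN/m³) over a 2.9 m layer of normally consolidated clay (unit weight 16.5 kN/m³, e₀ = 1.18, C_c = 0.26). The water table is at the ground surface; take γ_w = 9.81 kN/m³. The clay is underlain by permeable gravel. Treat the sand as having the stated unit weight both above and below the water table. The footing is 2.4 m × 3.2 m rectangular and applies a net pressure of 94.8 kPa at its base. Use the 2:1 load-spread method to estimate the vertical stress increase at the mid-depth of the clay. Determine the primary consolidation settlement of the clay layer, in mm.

Mid-depth of clay below the ground surface: z = 2.7 + 2.9/2 = 4.15 m.
Total vertical stress at mid-clay: σ_v = 18.3×2.7 + 16.5×1.45 = 73.335 kPa.
Pore pressure: u = 9.81×(4.15 − 0) = 40.712 kPa.
Initial effective stress: σ'_0 = σ_v − u = 73.335 − 40.712 = 32.623 kPa.
Stress increase at mid-clay by the 2:1 spreading method:
Δσ = qBL/((B+z)(L+z)) = 94.8×2.4×3.2/((2.4+4.15)(3.2+4.15)) = 15.123 kPa
Final effective stress: σ'_f = σ'_0 + Δσ = 32.623 + 15.123 = 47.746 kPa.
Normally consolidated clay, so the full stress increment lies on the virgin compression line:
S_c = C_c·H/(1+e₀)·log₁₀(σ'_f/σ'_0) = 0.26×2.9/(1+1.18)×log₁₀(47.746/32.623)
    = 0.34587 × 0.16541 = 0.05721 m

S_c ≈ 57.2 mm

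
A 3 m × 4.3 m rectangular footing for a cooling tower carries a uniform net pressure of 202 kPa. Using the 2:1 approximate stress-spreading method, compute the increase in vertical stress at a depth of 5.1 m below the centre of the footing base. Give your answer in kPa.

Δσ_z ≈ 34.2 kPa

By the 2:1 method the load spreads at 1 horizontal : 2 vertical, so at depth z the loaded area has grown by z in each plan dimension:
Δσ = qBL/((B+z)(L+z)) = 202×3×4.3/((3+5.1)(4.3+5.1)) = 34.224 kPa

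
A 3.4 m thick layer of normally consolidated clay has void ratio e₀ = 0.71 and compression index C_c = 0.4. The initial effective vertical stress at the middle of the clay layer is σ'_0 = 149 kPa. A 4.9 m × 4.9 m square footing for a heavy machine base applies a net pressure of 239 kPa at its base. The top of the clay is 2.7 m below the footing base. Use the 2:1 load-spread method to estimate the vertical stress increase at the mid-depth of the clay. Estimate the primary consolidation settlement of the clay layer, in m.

S_c ≈ 0.127 m

Mid-depth of clay below the footing base: z = 2.7 + 3.4/2 = 4.4 m.
Stress increase at mid-clay by the 2:1 spreading method:
Δσ = qBL/((B+z)(L+z)) = 239×4.9×4.9/((4.9+4.4)(4.9+4.4)) = 66.347 kPa
Final effective stress: σ'_f = σ'_0 + Δσ = 149 + 66.347 = 215.35 kPa.
Normally consolidated clay, so the full stress increment lies on the virgin compression line:
S_c = C_c·H/(1+e₀)·log₁₀(σ'_f/σ'_0) = 0.4×3.4/(1+0.71)×log₁₀(215.35/149)
    = 0.79532 × 0.15996 = 0.1272 m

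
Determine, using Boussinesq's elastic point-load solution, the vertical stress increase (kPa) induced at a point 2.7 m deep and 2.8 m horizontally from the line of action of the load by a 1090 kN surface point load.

Boussinesq vertical stress below a point load on an elastic half-space:
Δσ_z = 3P/(2πz²) · [1 + (r/z)²]^(−5/2)
r/z = 2.8/2.7 = 1.037; [1+(r/z)²]^(−5/2) = 0.16115.
Δσ_z = 3×1090/(2π×2.7²) × 0.16115 = 71.39 × 0.16115 = 11.5 kPa

Δσ_z ≈ 11.5 kPa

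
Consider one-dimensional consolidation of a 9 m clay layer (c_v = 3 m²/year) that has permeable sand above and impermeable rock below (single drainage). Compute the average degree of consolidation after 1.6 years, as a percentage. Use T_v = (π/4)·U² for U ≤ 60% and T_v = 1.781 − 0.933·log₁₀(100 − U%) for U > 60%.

Drainage path length: H_d = H = 9 m (single drainage).
T_v = c_v·t/H_d² = 3×1.6/9² = 0.059259.
T_v = 0.059259 corresponds to the U ≤ 60% branch:
U = √(4T_v/π) = 0.2747

U ≈ 27.5 %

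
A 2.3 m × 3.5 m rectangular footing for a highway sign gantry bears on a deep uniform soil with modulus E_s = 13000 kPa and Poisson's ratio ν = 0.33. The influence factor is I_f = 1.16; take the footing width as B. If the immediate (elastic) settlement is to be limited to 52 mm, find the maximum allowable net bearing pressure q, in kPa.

q ≈ 284 kPa

S_e = q·B·(1−ν²)/E_s · I_f  ⇒  q = S_e·E_s / (B·(1−ν²)·I_f).
q = 0.052 × 13000 / (2.3 × 0.8911 × 1.16) = 284.3 kPa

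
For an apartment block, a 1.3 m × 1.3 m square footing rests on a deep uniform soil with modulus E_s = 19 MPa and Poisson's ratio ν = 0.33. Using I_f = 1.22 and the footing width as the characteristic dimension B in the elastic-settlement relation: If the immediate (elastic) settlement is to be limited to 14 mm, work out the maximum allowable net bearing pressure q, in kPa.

q ≈ 188 kPa

E_s = 19 MPa = 19000 kPa.
S_e = q·B·(1−ν²)/E_s · I_f  ⇒  q = S_e·E_s / (B·(1−ν²)·I_f).
q = 0.014 × 19000 / (1.3 × 0.8911 × 1.22) = 188.2 kPa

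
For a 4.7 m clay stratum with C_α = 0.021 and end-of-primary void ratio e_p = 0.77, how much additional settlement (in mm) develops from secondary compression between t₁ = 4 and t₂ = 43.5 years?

Secondary compression: S_s = C_α·H/(1+e_p)·log₁₀(t₂/t₁)
S_s = 0.021×4.7/(1+0.77)×log₁₀(43.5/4)
    = 0.05576 × 1.036 = 0.05779 m

S_s ≈ 57.8 mm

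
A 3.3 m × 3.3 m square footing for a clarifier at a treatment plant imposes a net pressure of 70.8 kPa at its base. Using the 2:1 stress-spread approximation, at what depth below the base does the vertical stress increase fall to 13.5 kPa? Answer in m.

z ≈ 4.26 m

2:1 spreading — at depth z the loaded area has grown by z in each plan dimension:
qB²/(B+z)² = Δσ_z ⇒ z = B(√(q/Δσ_z) − 1) = 3.3×(√(70.8/13.5) − 1) = 4.257 m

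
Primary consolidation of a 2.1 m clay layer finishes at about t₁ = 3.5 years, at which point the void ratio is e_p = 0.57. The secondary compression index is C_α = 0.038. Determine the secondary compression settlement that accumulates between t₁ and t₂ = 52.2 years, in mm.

S_s ≈ 59.7 mm

Secondary compression: S_s = C_α·H/(1+e_p)·log₁₀(t₂/t₁)
S_s = 0.038×2.1/(1+0.57)×log₁₀(52.2/3.5)
    = 0.05083 × 1.174 = 0.05965 m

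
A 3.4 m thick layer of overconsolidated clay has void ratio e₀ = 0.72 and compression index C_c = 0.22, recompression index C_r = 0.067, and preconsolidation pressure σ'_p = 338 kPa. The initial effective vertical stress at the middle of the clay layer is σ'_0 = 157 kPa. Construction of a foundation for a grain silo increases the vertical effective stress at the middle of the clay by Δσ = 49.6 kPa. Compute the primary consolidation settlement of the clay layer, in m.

S_c ≈ 0.0158 m

Final effective stress: σ'_f = 157 + 49.6 = 206.6 kPa.
σ'_f = 206.6 ≤ σ'_p = 338 kPa, so the clay remains overconsolidated and only the recompression index applies:
S_c = C_r·H/(1+e₀)·log₁₀(σ'_f/σ'_0) = 0.067×3.4/1.72×log₁₀(206.6/157)
    = 0.13244 × 0.11923 = 0.01579 m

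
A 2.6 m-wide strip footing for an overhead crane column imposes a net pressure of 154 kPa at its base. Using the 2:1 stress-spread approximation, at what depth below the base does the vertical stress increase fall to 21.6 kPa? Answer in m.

2:1 spreading — at depth z the loaded area has grown by z in each plan dimension:
qB/(B+z) = Δσ_z ⇒ z = qB/Δσ_z − B = 154×2.6/21.6 − 2.6 = 15.94 m

z ≈ 15.9 m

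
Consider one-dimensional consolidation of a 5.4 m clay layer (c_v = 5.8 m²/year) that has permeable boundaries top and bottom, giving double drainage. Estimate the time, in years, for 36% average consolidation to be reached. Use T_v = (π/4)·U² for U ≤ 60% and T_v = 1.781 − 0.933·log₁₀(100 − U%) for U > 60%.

t ≈ 0.128 years

Drainage path length: H_d = H/2 = 2.7 m (double drainage).
U ≤ 60%: T_v = (π/4)·U² = (π/4)×0.36² = 0.10179.
t = T_v·H_d²/c_v = 0.10179×2.7²/5.8 = 0.1279 years.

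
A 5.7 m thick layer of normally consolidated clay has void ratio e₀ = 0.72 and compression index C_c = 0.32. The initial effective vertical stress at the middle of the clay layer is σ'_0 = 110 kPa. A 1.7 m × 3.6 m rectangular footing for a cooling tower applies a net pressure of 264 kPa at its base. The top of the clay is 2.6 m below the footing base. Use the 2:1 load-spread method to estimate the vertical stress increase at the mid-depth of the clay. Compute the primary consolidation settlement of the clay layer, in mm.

S_c ≈ 94.2 mm

Mid-depth of clay below the footing base: z = 2.6 + 5.7/2 = 5.45 m.
Stress increase at mid-clay by the 2:1 spreading method:
Δσ = qBL/((B+z)(L+z)) = 264×1.7×3.6/((1.7+5.45)(3.6+5.45)) = 24.969 kPa
Final effective stress: σ'_f = σ'_0 + Δσ = 110 + 24.969 = 134.97 kPa.
Normally consolidated clay, so the full stress increment lies on the virgin compression line:
S_c = C_c·H/(1+e₀)·log₁₀(σ'_f/σ'_0) = 0.32×5.7/(1+0.72)×log₁₀(134.97/110)
    = 1.0605 × 0.088845 = 0.09422 m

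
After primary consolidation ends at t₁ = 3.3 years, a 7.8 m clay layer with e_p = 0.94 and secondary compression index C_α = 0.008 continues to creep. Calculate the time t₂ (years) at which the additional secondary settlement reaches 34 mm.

S_s = C_α·H/(1+e_p)·log₁₀(t₂/t₁) ⇒ log₁₀(t₂/t₁) = S_s·(1+e_p)/(C_α·H).
log₁₀(t₂/t₁) = 0.034 × (1+0.94) / (0.008×7.8) = 1.057
t₂ = t₁ × 10^1.057 = 3.3 × 11.4 = 37.63 years

t₂ ≈ 37.6 years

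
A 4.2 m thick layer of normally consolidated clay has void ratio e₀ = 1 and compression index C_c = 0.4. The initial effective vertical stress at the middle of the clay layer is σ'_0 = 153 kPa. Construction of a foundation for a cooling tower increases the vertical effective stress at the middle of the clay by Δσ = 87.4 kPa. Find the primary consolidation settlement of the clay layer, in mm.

S_c ≈ 165 mm

Final effective stress: σ'_f = σ'_0 + Δσ = 153 + 87.4 = 240.4 kPa.
Normally consolidated clay, so the full stress increment lies on the virgin compression line:
S_c = C_c·H/(1+e₀)·log₁₀(σ'_f/σ'_0) = 0.4×4.2/(1+1)×log₁₀(240.4/153)
    = 0.84 × 0.19624 = 0.1648 m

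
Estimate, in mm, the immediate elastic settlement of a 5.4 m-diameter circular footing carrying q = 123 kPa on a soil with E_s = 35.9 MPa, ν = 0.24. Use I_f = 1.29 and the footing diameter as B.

S_e ≈ 22.5 mm

Immediate (elastic) settlement: S_e = q·B·(1−ν²)/E_s · I_f.
E_s = 35.9 MPa = 35900 kPa.
S_e = 123 × 5.4 × (1 − 0.24²) / 35900 × 1.29
    = 123 × 5.4 × 0.9424 / 35900 × 1.29
    = 0.02249 m = 22.49 mm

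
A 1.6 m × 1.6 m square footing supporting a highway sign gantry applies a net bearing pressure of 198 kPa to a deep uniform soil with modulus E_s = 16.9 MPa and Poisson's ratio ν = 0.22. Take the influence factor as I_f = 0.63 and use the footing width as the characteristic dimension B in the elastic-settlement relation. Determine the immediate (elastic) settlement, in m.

Immediate (elastic) settlement: S_e = q·B·(1−ν²)/E_s · I_f.
E_s = 16.9 MPa = 16900 kPa.
S_e = 198 × 1.6 × (1 − 0.22²) / 16900 × 0.63
    = 198 × 1.6 × 0.9516 / 16900 × 0.63
    = 0.01124 m

S_e ≈ 0.0112 m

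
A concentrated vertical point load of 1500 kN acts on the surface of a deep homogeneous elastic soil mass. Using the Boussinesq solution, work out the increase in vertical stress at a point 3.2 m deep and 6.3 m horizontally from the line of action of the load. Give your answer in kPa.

Δσ_z ≈ 1.33 kPa

Boussinesq vertical stress below a point load on an elastic half-space:
Δσ_z = 3P/(2πz²) · [1 + (r/z)²]^(−5/2)
r/z = 6.3/3.2 = 1.9687; [1+(r/z)²]^(−5/2) = 0.019048.
Δσ_z = 3×1500/(2π×3.2²) × 0.019048 = 69.941 × 0.019048 = 1.332 kPa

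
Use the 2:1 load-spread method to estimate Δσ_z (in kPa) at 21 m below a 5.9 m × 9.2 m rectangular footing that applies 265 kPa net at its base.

By the 2:1 method the load spreads at 1 horizontal : 2 vertical, so at depth z the loaded area has grown by z in each plan dimension:
Δσ = qBL/((B+z)(L+z)) = 265×5.9×9.2/((5.9+21)(9.2+21)) = 17.706 kPa

Δσ_z ≈ 17.7 kPa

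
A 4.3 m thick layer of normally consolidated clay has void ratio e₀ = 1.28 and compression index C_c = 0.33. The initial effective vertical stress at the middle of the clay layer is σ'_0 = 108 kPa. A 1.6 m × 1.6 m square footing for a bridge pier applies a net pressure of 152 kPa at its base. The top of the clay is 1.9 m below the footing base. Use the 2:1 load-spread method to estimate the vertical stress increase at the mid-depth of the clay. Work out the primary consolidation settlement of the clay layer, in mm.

S_c ≈ 28.9 mm

Mid-depth of clay below the footing base: z = 1.9 + 4.3/2 = 4.05 m.
Stress increase at mid-clay by the 2:1 spreading method:
Δσ = qBL/((B+z)(L+z)) = 152×1.6×1.6/((1.6+4.05)(1.6+4.05)) = 12.19 kPa
Final effective stress: σ'_f = σ'_0 + Δσ = 108 + 12.19 = 120.19 kPa.
Normally consolidated clay, so the full stress increment lies on the virgin compression line:
S_c = C_c·H/(1+e₀)·log₁₀(σ'_f/σ'_0) = 0.33×4.3/(1+1.28)×log₁₀(120.19/108)
    = 0.62237 × 0.046445 = 0.02891 m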